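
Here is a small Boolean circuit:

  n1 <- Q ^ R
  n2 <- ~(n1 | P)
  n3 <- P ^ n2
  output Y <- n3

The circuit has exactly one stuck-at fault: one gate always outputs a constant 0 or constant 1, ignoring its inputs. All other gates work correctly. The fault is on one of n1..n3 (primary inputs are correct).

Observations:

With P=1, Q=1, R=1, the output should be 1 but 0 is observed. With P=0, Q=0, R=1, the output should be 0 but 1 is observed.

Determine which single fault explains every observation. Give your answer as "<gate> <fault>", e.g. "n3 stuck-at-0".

Fault-free values for test 1 (P=1, Q=1, R=1): n1=0, n2=0, n3=1, giving Y=1. Observed 0.
Test 1: faults giving observed 0 are {n2 stuck-at-1, n3 stuck-at-0}.
Test 2 (P=0, Q=0, R=1): fault-free n1=1, n2=0, n3=0 → 0; observed 1. Eliminates n3 stuck-at-0.
Only n2 stuck-at-1 is consistent with every test.

n2 stuck-at-1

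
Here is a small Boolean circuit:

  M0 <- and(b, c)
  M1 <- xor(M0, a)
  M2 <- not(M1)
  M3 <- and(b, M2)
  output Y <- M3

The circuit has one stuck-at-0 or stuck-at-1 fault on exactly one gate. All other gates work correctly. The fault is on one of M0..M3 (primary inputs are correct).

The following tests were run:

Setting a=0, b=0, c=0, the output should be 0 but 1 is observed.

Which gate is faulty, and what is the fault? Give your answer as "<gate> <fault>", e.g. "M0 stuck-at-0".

M3 stuck-at-1

Fault-free values for test 1 (a=0, b=0, c=0): M0=0, M1=0, M2=1, M3=0, giving Y=0. Observed 1.
Test 1: faults giving observed 1 are {M3 stuck-at-1}.
Only M3 stuck-at-1 is consistent with every test.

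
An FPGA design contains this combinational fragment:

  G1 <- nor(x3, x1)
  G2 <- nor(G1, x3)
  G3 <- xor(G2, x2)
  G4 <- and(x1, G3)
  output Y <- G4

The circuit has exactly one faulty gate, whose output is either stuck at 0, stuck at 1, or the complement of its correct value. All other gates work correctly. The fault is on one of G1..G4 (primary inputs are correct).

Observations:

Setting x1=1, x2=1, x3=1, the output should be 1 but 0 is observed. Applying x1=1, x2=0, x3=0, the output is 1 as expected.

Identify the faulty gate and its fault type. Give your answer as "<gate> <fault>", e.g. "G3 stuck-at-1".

G2 stuck-at-1

Fault-free values for test 1 (x1=1, x2=1, x3=1): G1=0, G2=0, G3=1, G4=1, giving Y=1. Observed 0.
Test 1: faults giving observed 0 are {G2 stuck-at-1, G2 inverted output, G3 stuck-at-0, G3 inverted output, G4 stuck-at-0, G4 inverted output}.
Test 2 (x1=1, x2=0, x3=0): fault-free G1=0, G2=1, G3=1, G4=1 → 1; observed 1. Eliminates G2 inverted output, G3 stuck-at-0, G3 inverted output, G4 stuck-at-0, G4 inverted output.
Only G2 stuck-at-1 is consistent with every test.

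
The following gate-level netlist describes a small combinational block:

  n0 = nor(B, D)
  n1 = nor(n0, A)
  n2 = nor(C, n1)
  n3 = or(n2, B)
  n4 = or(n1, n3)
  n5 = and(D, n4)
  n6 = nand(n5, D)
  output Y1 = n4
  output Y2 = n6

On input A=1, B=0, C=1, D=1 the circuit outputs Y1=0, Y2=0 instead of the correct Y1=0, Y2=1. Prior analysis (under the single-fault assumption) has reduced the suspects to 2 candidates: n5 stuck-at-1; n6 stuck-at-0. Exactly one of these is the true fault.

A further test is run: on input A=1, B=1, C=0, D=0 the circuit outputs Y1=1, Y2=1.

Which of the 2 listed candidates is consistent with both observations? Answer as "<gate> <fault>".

Evaluate each candidate on input A=1, B=1, C=0, D=0:
  n5 stuck-at-1: n0=0, n1=0, n2=1, n3=1, n4=1, n5=1 [stuck-at-1], n6=1 → Y1=1, Y2=1 — matches
  n6 stuck-at-0: n0=0, n1=0, n2=1, n3=1, n4=1, n5=0, n6=0 [stuck-at-0] → Y1=1, Y2=0 — eliminated
Only n5 stuck-at-1 reproduces the observed Y1=1, Y2=1.

n5 stuck-at-1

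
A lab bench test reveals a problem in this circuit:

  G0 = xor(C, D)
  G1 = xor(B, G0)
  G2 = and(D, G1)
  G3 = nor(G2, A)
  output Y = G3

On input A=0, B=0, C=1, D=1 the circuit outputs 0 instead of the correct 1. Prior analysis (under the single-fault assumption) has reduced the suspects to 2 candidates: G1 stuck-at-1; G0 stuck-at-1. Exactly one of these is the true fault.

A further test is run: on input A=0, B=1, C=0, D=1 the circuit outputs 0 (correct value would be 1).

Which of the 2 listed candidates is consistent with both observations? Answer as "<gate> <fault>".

G1 stuck-at-1

Evaluate each candidate on input A=0, B=1, C=0, D=1:
  G1 stuck-at-1: G0=1, G1=1 [stuck-at-1], G2=1, G3=0 → 0 — matches
  G0 stuck-at-1: G0=1 [stuck-at-1], G1=0, G2=0, G3=1 → 1 — eliminated
Only G1 stuck-at-1 reproduces the observed 0.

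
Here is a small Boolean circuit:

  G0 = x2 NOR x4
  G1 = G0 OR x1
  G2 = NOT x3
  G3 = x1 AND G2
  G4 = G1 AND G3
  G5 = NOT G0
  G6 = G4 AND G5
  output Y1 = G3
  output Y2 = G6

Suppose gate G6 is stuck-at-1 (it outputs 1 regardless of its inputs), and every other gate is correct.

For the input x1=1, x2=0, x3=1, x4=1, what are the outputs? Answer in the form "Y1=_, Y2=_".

Y1=0, Y2=1

Propagate with G6 forced: G0=0, G1=1, G2=0, G3=0, G4=0, G5=1, G6=1 [stuck-at-1].
So the outputs are Y1=0, Y2=1. (Without the fault they would be Y1=0, Y2=0.)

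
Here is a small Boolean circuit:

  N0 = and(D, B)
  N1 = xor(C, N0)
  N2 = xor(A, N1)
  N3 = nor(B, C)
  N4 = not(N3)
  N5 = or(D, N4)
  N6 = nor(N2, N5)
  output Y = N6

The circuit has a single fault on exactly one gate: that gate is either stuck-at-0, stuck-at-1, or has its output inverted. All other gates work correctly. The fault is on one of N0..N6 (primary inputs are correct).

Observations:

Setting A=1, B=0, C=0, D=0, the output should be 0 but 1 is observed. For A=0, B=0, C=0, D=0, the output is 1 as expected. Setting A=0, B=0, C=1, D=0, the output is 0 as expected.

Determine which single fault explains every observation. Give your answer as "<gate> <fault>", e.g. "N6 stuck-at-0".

Fault-free values for test 1 (A=1, B=0, C=0, D=0): N0=0, N1=0, N2=1, N3=1, N4=0, N5=0, N6=0, giving Y=0. Observed 1.
Test 1: faults giving observed 1 are {N0 stuck-at-1, N0 inverted output, N1 stuck-at-1, N1 inverted output, N2 stuck-at-0, N2 inverted output, N6 stuck-at-1, N6 inverted output}.
Test 2 (A=0, B=0, C=0, D=0): fault-free N0=0, N1=0, N2=0, N3=1, N4=0, N5=0, N6=1 → 1; observed 1. Eliminates N0 stuck-at-1, N0 inverted output, N1 stuck-at-1, N1 inverted output, N2 inverted output, N6 inverted output.
Test 3 (A=0, B=0, C=1, D=0): fault-free N0=0, N1=1, N2=1, N3=0, N4=1, N5=1, N6=0 → 0; observed 0. Eliminates N6 stuck-at-1.
Only N2 stuck-at-0 is consistent with every test.

N2 stuck-at-0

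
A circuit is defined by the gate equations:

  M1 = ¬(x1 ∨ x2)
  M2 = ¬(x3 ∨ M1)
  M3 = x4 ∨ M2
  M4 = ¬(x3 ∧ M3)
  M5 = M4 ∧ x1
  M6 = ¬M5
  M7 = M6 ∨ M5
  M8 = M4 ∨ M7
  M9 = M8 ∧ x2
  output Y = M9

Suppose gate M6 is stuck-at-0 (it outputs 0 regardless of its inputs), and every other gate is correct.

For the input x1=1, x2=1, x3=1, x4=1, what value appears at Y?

0

Propagate with M6 forced: M1=0, M2=0, M3=1, M4=0, M5=0, M6=0 [stuck-at-0], M7=0, M8=0, M9=0.
So Y = 0. (Without the fault it would be 1.)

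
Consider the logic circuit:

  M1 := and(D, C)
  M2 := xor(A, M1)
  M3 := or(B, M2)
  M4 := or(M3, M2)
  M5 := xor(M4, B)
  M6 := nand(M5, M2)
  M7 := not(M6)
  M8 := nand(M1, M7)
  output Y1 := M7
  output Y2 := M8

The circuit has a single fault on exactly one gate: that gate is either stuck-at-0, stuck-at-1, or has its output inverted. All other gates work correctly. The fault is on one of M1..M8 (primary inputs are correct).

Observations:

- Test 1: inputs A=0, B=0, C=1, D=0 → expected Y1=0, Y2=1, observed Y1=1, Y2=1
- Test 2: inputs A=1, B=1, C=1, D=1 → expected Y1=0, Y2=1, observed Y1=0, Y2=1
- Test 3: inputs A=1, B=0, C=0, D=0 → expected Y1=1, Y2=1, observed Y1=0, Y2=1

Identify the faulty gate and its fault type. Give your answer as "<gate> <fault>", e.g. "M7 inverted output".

Fault-free values for test 1 (A=0, B=0, C=1, D=0): M1=0, M2=0, M3=0, M4=0, M5=0, M6=1, M7=0, M8=1, giving Y1=0, Y2=1. Observed Y1=1, Y2=1.
Test 1: faults giving observed Y1=1, Y2=1 are {M2 stuck-at-1, M2 inverted output, M6 stuck-at-0, M6 inverted output, M7 stuck-at-1, M7 inverted output}.
Test 2 (A=1, B=1, C=1, D=1): fault-free M1=1, M2=0, M3=1, M4=1, M5=0, M6=1, M7=0, M8=1 → Y1=0, Y2=1; observed Y1=0, Y2=1. Eliminates M6 stuck-at-0, M6 inverted output, M7 stuck-at-1, M7 inverted output.
Test 3 (A=1, B=0, C=0, D=0): fault-free M1=0, M2=1, M3=1, M4=1, M5=1, M6=0, M7=1, M8=1 → Y1=1, Y2=1; observed Y1=0, Y2=1. Eliminates M2 stuck-at-1.
Only M2 inverted output is consistent with every test.

M2 inverted output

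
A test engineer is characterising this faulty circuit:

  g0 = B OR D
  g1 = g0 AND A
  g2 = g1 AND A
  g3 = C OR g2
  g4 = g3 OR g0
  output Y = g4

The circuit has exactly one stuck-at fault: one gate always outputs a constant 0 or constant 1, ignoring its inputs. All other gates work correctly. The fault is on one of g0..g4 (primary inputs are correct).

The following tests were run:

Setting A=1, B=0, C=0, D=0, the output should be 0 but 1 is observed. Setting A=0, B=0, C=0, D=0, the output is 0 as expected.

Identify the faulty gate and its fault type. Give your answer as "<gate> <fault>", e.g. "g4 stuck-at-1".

Fault-free values for test 1 (A=1, B=0, C=0, D=0): g0=0, g1=0, g2=0, g3=0, g4=0, giving Y=0. Observed 1.
Test 1: faults giving observed 1 are {g0 stuck-at-1, g1 stuck-at-1, g2 stuck-at-1, g3 stuck-at-1, g4 stuck-at-1}.
Test 2 (A=0, B=0, C=0, D=0): fault-free g0=0, g1=0, g2=0, g3=0, g4=0 → 0; observed 0. Eliminates g0 stuck-at-1, g2 stuck-at-1, g3 stuck-at-1, g4 stuck-at-1.
Only g1 stuck-at-1 is consistent with every test.

g1 stuck-at-1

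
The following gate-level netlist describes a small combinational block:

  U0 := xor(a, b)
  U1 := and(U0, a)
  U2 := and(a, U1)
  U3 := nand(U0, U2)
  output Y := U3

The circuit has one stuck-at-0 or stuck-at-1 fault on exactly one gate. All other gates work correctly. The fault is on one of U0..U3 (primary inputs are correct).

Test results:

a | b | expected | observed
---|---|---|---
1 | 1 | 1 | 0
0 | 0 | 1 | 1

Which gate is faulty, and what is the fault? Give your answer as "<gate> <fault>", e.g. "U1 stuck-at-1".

Fault-free values for test 1 (a=1, b=1): U0=0, U1=0, U2=0, U3=1, giving Y=1. Observed 0.
Test 1: faults giving observed 0 are {U0 stuck-at-1, U3 stuck-at-0}.
Test 2 (a=0, b=0): fault-free U0=0, U1=0, U2=0, U3=1 → 1; observed 1. Eliminates U3 stuck-at-0.
Only U0 stuck-at-1 is consistent with every test.

U0 stuck-at-1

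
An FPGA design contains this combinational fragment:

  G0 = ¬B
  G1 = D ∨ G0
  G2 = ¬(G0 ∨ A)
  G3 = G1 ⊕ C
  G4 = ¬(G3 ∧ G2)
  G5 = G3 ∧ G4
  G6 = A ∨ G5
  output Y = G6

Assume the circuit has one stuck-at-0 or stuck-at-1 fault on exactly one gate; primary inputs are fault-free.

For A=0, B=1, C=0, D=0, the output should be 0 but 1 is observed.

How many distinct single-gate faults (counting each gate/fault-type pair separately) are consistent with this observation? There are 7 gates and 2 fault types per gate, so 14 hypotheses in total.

Fault-free: G0=0, G1=0, G2=1, G3=0, G4=1, G5=0, G6=0 → 0. Observed 1.
  G0 stuck-at-0: output 0 ✗
  G0 stuck-at-1: output 1 ✓
  G1 stuck-at-0: output 0 ✗
  G1 stuck-at-1: output 0 ✗
  G2 stuck-at-0: output 0 ✗
  G2 stuck-at-1: output 0 ✗
  G3 stuck-at-0: output 0 ✗
  G3 stuck-at-1: output 0 ✗
  G4 stuck-at-0: output 0 ✗
  G4 stuck-at-1: output 0 ✗
  G5 stuck-at-0: output 0 ✗
  G5 stuck-at-1: output 1 ✓
  G6 stuck-at-0: output 0 ✗
  G6 stuck-at-1: output 1 ✓
Consistent faults: {G0 stuck-at-1, G5 stuck-at-1, G6 stuck-at-1} — 3 in all.

3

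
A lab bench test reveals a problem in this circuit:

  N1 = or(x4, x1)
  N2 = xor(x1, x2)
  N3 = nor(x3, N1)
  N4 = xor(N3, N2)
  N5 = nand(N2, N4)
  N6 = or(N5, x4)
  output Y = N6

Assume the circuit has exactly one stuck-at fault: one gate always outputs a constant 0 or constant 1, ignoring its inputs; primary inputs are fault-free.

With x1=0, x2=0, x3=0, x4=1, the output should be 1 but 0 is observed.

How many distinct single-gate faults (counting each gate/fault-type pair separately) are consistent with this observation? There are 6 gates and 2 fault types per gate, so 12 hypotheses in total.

Fault-free: N1=1, N2=0, N3=0, N4=0, N5=1, N6=1 → 1. Observed 0.
  N1 stuck-at-0: output 1 ✗
  N1 stuck-at-1: output 1 ✗
  N2 stuck-at-0: output 1 ✗
  N2 stuck-at-1: output 1 ✗
  N3 stuck-at-0: output 1 ✗
  N3 stuck-at-1: output 1 ✗
  N4 stuck-at-0: output 1 ✗
  N4 stuck-at-1: output 1 ✗
  N5 stuck-at-0: output 1 ✗
  N5 stuck-at-1: output 1 ✗
  N6 stuck-at-0: output 0 ✓
  N6 stuck-at-1: output 1 ✗
Consistent faults: {N6 stuck-at-0} — 1 in all.

1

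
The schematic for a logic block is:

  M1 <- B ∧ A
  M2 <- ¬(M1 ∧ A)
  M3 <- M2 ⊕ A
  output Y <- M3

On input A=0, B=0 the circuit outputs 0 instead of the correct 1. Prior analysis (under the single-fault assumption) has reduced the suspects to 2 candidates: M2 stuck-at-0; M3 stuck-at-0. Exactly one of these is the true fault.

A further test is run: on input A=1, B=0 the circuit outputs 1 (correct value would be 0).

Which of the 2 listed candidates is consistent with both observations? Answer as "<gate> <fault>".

M2 stuck-at-0

Evaluate each candidate on input A=1, B=0:
  M2 stuck-at-0: M1=0, M2=0 [stuck-at-0], M3=1 → 1 — matches
  M3 stuck-at-0: M1=0, M2=1, M3=0 [stuck-at-0] → 0 — eliminated
Only M2 stuck-at-0 reproduces the observed 1.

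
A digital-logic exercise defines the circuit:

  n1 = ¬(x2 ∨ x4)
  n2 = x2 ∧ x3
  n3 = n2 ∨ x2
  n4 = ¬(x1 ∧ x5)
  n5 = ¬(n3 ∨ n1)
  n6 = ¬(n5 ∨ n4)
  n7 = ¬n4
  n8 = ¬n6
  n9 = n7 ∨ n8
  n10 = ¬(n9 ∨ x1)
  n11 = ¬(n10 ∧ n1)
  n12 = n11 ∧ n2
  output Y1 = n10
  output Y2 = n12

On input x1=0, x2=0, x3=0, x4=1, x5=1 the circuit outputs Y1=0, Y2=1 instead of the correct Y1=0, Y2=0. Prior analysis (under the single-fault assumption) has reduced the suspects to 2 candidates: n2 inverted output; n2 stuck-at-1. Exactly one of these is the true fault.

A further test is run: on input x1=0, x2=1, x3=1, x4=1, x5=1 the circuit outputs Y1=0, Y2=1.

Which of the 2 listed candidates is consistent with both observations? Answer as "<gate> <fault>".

Evaluate each candidate on input x1=0, x2=1, x3=1, x4=1, x5=1:
  n2 inverted output: n1=0, n2=0 [inverted output], n3=1, n4=1, n5=0, n6=0, n7=0, n8=1, n9=1, n10=0, n11=1, n12=0 → Y1=0, Y2=0 — eliminated
  n2 stuck-at-1: n1=0, n2=1 [stuck-at-1], n3=1, n4=1, n5=0, n6=0, n7=0, n8=1, n9=1, n10=0, n11=1, n12=1 → Y1=0, Y2=1 — matches
Only n2 stuck-at-1 reproduces the observed Y1=0, Y2=1.

n2 stuck-at-1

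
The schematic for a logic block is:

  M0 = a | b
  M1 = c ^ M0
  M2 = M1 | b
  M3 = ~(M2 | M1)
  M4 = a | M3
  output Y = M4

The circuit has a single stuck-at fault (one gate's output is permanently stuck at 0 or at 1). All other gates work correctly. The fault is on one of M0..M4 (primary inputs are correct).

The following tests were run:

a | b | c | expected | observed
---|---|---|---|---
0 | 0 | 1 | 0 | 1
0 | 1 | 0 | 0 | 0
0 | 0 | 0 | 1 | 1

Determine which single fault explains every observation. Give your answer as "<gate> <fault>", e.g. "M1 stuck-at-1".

Fault-free values for test 1 (a=0, b=0, c=1): M0=0, M1=1, M2=1, M3=0, M4=0, giving Y=0. Observed 1.
Test 1: faults giving observed 1 are {M0 stuck-at-1, M1 stuck-at-0, M3 stuck-at-1, M4 stuck-at-1}.
Test 2 (a=0, b=1, c=0): fault-free M0=1, M1=1, M2=1, M3=0, M4=0 → 0; observed 0. Eliminates M3 stuck-at-1, M4 stuck-at-1.
Test 3 (a=0, b=0, c=0): fault-free M0=0, M1=0, M2=0, M3=1, M4=1 → 1; observed 1. Eliminates M0 stuck-at-1.
Only M1 stuck-at-0 is consistent with every test.

M1 stuck-at-0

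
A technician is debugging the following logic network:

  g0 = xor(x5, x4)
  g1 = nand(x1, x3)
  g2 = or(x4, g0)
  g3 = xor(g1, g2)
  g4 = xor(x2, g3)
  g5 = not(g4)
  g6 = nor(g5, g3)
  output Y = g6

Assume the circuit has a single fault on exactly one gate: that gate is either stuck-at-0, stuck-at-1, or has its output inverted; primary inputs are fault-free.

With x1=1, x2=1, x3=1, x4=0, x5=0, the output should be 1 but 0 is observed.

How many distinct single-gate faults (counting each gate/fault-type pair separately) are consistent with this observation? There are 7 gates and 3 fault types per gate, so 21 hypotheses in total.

14

Fault-free: g0=0, g1=0, g2=0, g3=0, g4=1, g5=0, g6=1 → 1. Observed 0.
  g0: stuck-at-1, inverted output ✓; others ✗
  g1: stuck-at-1, inverted output ✓; others ✗
  g2: stuck-at-1, inverted output ✓; others ✗
  g3: stuck-at-1, inverted output ✓; others ✗
  g4: stuck-at-0, inverted output ✓; others ✗
  g5: stuck-at-1, inverted output ✓; others ✗
  g6: stuck-at-0, inverted output ✓; others ✗
Consistent faults: {g0 stuck-at-1, g0 inverted output, g1 stuck-at-1, g1 inverted output, g2 stuck-at-1, g2 inverted output, g3 stuck-at-1, g3 inverted output, g4 stuck-at-0, g4 inverted output, g5 stuck-at-1, g5 inverted output, g6 stuck-at-0, g6 inverted output} — 14 in all.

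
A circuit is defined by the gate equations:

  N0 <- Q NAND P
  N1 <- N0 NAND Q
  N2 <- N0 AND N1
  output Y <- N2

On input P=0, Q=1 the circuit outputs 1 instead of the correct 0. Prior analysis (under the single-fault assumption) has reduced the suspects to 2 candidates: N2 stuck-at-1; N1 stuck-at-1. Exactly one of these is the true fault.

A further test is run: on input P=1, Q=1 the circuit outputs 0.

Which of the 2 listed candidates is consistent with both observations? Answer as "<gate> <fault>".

Evaluate each candidate on input P=1, Q=1:
  N2 stuck-at-1: N0=0, N1=1, N2=1 [stuck-at-1] → 1 — eliminated
  N1 stuck-at-1: N0=0, N1=1 [stuck-at-1], N2=0 → 0 — matches
Only N1 stuck-at-1 reproduces the observed 0.

N1 stuck-at-1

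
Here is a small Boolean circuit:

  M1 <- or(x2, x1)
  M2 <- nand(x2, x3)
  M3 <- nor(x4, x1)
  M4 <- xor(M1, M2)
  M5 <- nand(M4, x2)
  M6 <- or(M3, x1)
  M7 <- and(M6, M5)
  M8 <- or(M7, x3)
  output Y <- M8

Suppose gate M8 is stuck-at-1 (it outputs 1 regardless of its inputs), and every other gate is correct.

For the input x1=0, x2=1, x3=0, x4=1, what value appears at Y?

1

Propagate with M8 forced: M1=1, M2=1, M3=0, M4=0, M5=1, M6=0, M7=0, M8=1 [stuck-at-1].
So Y = 1. (Without the fault it would be 0.)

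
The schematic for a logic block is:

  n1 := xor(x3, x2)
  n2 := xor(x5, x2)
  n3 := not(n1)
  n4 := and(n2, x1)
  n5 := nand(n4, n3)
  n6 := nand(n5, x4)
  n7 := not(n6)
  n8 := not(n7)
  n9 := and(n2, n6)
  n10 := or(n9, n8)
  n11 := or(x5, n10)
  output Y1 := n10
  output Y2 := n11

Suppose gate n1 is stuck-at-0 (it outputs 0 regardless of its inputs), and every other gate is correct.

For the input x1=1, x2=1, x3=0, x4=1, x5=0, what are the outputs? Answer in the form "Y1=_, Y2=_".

Propagate with n1 forced: n1=0 [stuck-at-0], n2=1, n3=1, n4=1, n5=0, n6=1, n7=0, n8=1, n9=1, n10=1, n11=1.
So the outputs are Y1=1, Y2=1. (Without the fault they would be Y1=0, Y2=0.)

Y1=1, Y2=1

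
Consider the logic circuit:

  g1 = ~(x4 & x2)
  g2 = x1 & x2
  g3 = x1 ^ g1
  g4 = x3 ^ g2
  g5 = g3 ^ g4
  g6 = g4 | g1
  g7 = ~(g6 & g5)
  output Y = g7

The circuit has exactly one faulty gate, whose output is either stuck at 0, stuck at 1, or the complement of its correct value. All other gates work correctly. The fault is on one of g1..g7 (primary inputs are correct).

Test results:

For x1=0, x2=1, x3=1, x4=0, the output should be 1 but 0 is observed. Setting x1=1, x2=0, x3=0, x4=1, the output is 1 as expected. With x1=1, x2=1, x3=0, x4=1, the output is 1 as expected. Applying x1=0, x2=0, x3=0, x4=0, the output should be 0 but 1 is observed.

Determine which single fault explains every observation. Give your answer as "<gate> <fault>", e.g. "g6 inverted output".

g1 stuck-at-0

Fault-free values for test 1 (x1=0, x2=1, x3=1, x4=0): g1=1, g2=0, g3=1, g4=1, g5=0, g6=1, g7=1, giving Y=1. Observed 0.
Test 1: faults giving observed 0 are {g1 stuck-at-0, g1 inverted output, g2 stuck-at-1, g2 inverted output, g3 stuck-at-0, g3 inverted output, g4 stuck-at-0, g4 inverted output, g5 stuck-at-1, g5 inverted output, g7 stuck-at-0, g7 inverted output}.
Test 2 (x1=1, x2=0, x3=0, x4=1): fault-free g1=1, g2=0, g3=0, g4=0, g5=0, g6=1, g7=1 → 1; observed 1. Eliminates g2 stuck-at-1, g2 inverted output, g3 inverted output, g4 inverted output, g5 stuck-at-1, g5 inverted output, g7 stuck-at-0, g7 inverted output.
Test 3 (x1=1, x2=1, x3=0, x4=1): fault-free g1=0, g2=1, g3=1, g4=1, g5=0, g6=1, g7=1 → 1; observed 1. Eliminates g1 inverted output, g3 stuck-at-0.
Test 4 (x1=0, x2=0, x3=0, x4=0): fault-free g1=1, g2=0, g3=1, g4=0, g5=1, g6=1, g7=0 → 0; observed 1. Eliminates g4 stuck-at-0.
Only g1 stuck-at-0 is consistent with every test.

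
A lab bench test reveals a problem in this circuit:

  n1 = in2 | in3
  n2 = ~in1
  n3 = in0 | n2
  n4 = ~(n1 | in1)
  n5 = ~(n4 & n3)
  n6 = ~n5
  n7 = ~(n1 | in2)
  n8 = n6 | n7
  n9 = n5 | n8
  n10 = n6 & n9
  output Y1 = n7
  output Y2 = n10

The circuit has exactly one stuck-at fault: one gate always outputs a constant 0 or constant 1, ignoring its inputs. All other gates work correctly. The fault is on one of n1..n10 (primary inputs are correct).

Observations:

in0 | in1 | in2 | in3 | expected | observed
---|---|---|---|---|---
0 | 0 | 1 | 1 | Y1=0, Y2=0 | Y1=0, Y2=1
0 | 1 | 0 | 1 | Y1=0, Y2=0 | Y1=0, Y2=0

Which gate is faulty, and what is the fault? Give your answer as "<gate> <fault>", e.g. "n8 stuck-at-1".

Fault-free values for test 1 (in0=0, in1=0, in2=1, in3=1): n1=1, n2=1, n3=1, n4=0, n5=1, n6=0, n7=0, n8=0, n9=1, n10=0, giving Y1=0, Y2=0. Observed Y1=0, Y2=1.
Test 1: faults giving observed Y1=0, Y2=1 are {n1 stuck-at-0, n4 stuck-at-1, n5 stuck-at-0, n6 stuck-at-1, n10 stuck-at-1}.
Test 2 (in0=0, in1=1, in2=0, in3=1): fault-free n1=1, n2=0, n3=0, n4=0, n5=1, n6=0, n7=0, n8=0, n9=1, n10=0 → Y1=0, Y2=0; observed Y1=0, Y2=0. Eliminates n1 stuck-at-0, n5 stuck-at-0, n6 stuck-at-1, n10 stuck-at-1.
Only n4 stuck-at-1 is consistent with every test.

n4 stuck-at-1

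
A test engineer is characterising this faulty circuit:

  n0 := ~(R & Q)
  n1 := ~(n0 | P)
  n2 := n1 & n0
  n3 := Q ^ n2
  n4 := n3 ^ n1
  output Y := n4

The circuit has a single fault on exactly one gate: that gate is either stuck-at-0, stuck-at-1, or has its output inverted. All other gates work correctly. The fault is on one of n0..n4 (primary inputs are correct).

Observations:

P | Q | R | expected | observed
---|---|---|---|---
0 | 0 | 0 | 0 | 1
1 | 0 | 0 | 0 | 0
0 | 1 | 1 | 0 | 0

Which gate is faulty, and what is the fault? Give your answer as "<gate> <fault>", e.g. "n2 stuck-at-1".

Fault-free values for test 1 (P=0, Q=0, R=0): n0=1, n1=0, n2=0, n3=0, n4=0, giving Y=0. Observed 1.
Test 1: faults giving observed 1 are {n0 stuck-at-0, n0 inverted output, n2 stuck-at-1, n2 inverted output, n3 stuck-at-1, n3 inverted output, n4 stuck-at-1, n4 inverted output}.
Test 2 (P=1, Q=0, R=0): fault-free n0=1, n1=0, n2=0, n3=0, n4=0 → 0; observed 0. Eliminates n2 stuck-at-1, n2 inverted output, n3 stuck-at-1, n3 inverted output, n4 stuck-at-1, n4 inverted output.
Test 3 (P=0, Q=1, R=1): fault-free n0=0, n1=1, n2=0, n3=1, n4=0 → 0; observed 0. Eliminates n0 inverted output.
Only n0 stuck-at-0 is consistent with every test.

n0 stuck-at-0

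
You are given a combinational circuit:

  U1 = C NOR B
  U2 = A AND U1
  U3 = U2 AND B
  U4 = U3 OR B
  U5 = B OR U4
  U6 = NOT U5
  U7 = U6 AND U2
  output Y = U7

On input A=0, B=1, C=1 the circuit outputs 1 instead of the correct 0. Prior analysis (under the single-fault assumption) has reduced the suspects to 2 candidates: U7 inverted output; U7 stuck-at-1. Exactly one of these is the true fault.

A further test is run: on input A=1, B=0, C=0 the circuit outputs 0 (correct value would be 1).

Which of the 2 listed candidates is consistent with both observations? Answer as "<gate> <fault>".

Evaluate each candidate on input A=1, B=0, C=0:
  U7 inverted output: U1=1, U2=1, U3=0, U4=0, U5=0, U6=1, U7=0 [inverted output] → 0 — matches
  U7 stuck-at-1: U1=1, U2=1, U3=0, U4=0, U5=0, U6=1, U7=1 [stuck-at-1] → 1 — eliminated
Only U7 inverted output reproduces the observed 0.

U7 inverted output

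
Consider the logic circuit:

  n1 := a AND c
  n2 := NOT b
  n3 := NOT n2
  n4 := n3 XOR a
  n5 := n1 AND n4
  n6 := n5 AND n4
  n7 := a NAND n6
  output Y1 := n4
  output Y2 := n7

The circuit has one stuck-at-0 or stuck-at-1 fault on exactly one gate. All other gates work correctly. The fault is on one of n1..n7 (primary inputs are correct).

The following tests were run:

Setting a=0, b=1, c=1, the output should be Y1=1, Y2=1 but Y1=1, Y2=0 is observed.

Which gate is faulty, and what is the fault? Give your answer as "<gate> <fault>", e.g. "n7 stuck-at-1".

Fault-free values for test 1 (a=0, b=1, c=1): n1=0, n2=0, n3=1, n4=1, n5=0, n6=0, n7=1, giving Y1=1, Y2=1. Observed Y1=1, Y2=0.
Test 1: faults giving observed Y1=1, Y2=0 are {n7 stuck-at-0}.
Only n7 stuck-at-0 is consistent with every test.

n7 stuck-at-0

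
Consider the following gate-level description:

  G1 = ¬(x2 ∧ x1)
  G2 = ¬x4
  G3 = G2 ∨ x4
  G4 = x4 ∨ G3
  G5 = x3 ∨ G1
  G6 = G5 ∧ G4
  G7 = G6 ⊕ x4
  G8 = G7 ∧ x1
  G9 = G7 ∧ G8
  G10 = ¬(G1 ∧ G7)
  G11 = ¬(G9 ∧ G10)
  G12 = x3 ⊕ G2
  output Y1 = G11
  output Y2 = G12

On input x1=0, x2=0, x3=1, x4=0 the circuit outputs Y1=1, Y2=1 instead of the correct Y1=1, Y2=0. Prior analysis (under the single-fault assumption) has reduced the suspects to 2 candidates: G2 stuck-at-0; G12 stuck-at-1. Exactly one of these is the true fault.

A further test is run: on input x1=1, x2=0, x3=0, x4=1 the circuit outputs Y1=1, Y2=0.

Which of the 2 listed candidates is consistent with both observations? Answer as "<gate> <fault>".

G2 stuck-at-0

Evaluate each candidate on input x1=1, x2=0, x3=0, x4=1:
  G2 stuck-at-0: G1=1, G2=0 [stuck-at-0], G3=1, G4=1, G5=1, G6=1, G7=0, G8=0, G9=0, G10=1, G11=1, G12=0 → Y1=1, Y2=0 — matches
  G12 stuck-at-1: G1=1, G2=0, G3=1, G4=1, G5=1, G6=1, G7=0, G8=0, G9=0, G10=1, G11=1, G12=1 [stuck-at-1] → Y1=1, Y2=1 — eliminated
Only G2 stuck-at-0 reproduces the observed Y1=1, Y2=0.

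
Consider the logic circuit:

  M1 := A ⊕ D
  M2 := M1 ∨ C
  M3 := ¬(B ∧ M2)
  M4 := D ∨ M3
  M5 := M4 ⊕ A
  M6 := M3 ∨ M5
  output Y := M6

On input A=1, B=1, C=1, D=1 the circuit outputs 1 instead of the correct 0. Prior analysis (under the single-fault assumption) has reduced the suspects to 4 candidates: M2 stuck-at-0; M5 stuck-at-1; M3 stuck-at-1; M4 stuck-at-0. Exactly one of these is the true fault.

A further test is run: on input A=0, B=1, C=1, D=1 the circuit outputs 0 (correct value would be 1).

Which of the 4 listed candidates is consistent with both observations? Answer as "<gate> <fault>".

M4 stuck-at-0

Evaluate each candidate on input A=0, B=1, C=1, D=1:
  M2 stuck-at-0: M1=1, M2=0 [stuck-at-0], M3=1, M4=1, M5=1, M6=1 → 1 — eliminated
  M5 stuck-at-1: M1=1, M2=1, M3=0, M4=1, M5=1 [stuck-at-1], M6=1 → 1 — eliminated
  M3 stuck-at-1: M1=1, M2=1, M3=1 [stuck-at-1], M4=1, M5=1, M6=1 → 1 — eliminated
  M4 stuck-at-0: M1=1, M2=1, M3=0, M4=0 [stuck-at-0], M5=0, M6=0 → 0 — matches
Only M4 stuck-at-0 reproduces the observed 0.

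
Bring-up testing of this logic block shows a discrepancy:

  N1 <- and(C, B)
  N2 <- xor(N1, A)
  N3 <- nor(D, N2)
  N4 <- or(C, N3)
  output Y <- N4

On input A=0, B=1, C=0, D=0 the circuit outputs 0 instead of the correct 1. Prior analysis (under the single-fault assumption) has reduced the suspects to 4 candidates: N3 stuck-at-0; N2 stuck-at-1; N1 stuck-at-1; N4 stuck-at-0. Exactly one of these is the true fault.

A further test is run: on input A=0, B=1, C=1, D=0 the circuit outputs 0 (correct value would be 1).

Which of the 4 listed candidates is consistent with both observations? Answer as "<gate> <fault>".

Evaluate each candidate on input A=0, B=1, C=1, D=0:
  N3 stuck-at-0: N1=1, N2=1, N3=0 [stuck-at-0], N4=1 → 1 — eliminated
  N2 stuck-at-1: N1=1, N2=1 [stuck-at-1], N3=0, N4=1 → 1 — eliminated
  N1 stuck-at-1: N1=1 [stuck-at-1], N2=1, N3=0, N4=1 → 1 — eliminated
  N4 stuck-at-0: N1=1, N2=1, N3=0, N4=0 [stuck-at-0] → 0 — matches
Only N4 stuck-at-0 reproduces the observed 0.

N4 stuck-at-0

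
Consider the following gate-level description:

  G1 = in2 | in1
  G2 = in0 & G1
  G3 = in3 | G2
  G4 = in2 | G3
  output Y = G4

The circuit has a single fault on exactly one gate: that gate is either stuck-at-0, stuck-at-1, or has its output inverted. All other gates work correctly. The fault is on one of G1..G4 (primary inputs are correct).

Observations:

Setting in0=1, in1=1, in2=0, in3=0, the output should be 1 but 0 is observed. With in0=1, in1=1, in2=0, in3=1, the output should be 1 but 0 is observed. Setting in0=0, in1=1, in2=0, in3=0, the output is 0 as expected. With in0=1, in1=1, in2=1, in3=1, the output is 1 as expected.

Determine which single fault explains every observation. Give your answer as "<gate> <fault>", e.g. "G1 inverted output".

G3 stuck-at-0

Fault-free values for test 1 (in0=1, in1=1, in2=0, in3=0): G1=1, G2=1, G3=1, G4=1, giving Y=1. Observed 0.
Test 1: faults giving observed 0 are {G1 stuck-at-0, G1 inverted output, G2 stuck-at-0, G2 inverted output, G3 stuck-at-0, G3 inverted output, G4 stuck-at-0, G4 inverted output}.
Test 2 (in0=1, in1=1, in2=0, in3=1): fault-free G1=1, G2=1, G3=1, G4=1 → 1; observed 0. Eliminates G1 stuck-at-0, G1 inverted output, G2 stuck-at-0, G2 inverted output.
Test 3 (in0=0, in1=1, in2=0, in3=0): fault-free G1=1, G2=0, G3=0, G4=0 → 0; observed 0. Eliminates G3 inverted output, G4 inverted output.
Test 4 (in0=1, in1=1, in2=1, in3=1): fault-free G1=1, G2=1, G3=1, G4=1 → 1; observed 1. Eliminates G4 stuck-at-0.
Only G3 stuck-at-0 is consistent with every test.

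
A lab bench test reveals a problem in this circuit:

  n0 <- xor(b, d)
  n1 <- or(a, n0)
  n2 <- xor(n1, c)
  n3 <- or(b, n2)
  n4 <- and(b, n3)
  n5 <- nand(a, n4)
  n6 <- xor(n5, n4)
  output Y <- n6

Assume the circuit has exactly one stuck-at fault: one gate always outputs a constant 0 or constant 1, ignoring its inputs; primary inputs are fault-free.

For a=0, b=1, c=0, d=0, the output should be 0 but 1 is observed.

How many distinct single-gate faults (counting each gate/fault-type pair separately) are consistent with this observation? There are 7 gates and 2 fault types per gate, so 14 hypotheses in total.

Fault-free: n0=1, n1=1, n2=1, n3=1, n4=1, n5=1, n6=0 → 0. Observed 1.
  n0 stuck-at-0: output 0 ✗
  n0 stuck-at-1: output 0 ✗
  n1 stuck-at-0: output 0 ✗
  n1 stuck-at-1: output 0 ✗
  n2 stuck-at-0: output 0 ✗
  n2 stuck-at-1: output 0 ✗
  n3 stuck-at-0: output 1 ✓
  n3 stuck-at-1: output 0 ✗
  n4 stuck-at-0: output 1 ✓
  n4 stuck-at-1: output 0 ✗
  n5 stuck-at-0: output 1 ✓
  n5 stuck-at-1: output 0 ✗
  n6 stuck-at-0: output 0 ✗
  n6 stuck-at-1: output 1 ✓
Consistent faults: {n3 stuck-at-0, n4 stuck-at-0, n5 stuck-at-0, n6 stuck-at-1} — 4 in all.

4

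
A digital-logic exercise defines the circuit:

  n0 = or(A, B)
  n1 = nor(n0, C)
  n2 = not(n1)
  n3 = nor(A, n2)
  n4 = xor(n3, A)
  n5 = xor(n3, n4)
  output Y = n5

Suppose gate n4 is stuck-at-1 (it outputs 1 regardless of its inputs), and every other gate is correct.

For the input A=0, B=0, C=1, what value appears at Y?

Propagate with n4 forced: n0=0, n1=0, n2=1, n3=0, n4=1 [stuck-at-1], n5=1.
So Y = 1. (Without the fault it would be 0.)

1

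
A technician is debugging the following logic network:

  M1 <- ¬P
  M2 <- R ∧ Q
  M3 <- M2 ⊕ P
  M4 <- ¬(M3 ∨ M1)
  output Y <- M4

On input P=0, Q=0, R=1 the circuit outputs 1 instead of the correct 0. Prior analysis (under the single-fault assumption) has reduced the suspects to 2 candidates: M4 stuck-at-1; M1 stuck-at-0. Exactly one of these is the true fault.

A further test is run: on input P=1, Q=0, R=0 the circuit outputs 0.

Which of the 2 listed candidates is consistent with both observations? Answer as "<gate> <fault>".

M1 stuck-at-0

Evaluate each candidate on input P=1, Q=0, R=0:
  M4 stuck-at-1: M1=0, M2=0, M3=1, M4=1 [stuck-at-1] → 1 — eliminated
  M1 stuck-at-0: M1=0 [stuck-at-0], M2=0, M3=1, M4=0 → 0 — matches
Only M1 stuck-at-0 reproduces the observed 0.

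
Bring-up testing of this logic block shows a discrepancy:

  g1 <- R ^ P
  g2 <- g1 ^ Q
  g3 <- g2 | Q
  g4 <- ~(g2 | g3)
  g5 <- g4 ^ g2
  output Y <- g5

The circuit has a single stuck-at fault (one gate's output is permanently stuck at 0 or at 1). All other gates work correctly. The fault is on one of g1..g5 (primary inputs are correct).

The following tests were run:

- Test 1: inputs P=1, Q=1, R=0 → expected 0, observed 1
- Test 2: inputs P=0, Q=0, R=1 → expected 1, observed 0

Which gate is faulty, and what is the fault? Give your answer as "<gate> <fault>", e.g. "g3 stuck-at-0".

Fault-free values for test 1 (P=1, Q=1, R=0): g1=1, g2=0, g3=1, g4=0, g5=0, giving Y=0. Observed 1.
Test 1: faults giving observed 1 are {g1 stuck-at-0, g2 stuck-at-1, g3 stuck-at-0, g4 stuck-at-1, g5 stuck-at-1}.
Test 2 (P=0, Q=0, R=1): fault-free g1=1, g2=1, g3=1, g4=0, g5=1 → 1; observed 0. Eliminates g1 stuck-at-0, g2 stuck-at-1, g3 stuck-at-0, g5 stuck-at-1.
Only g4 stuck-at-1 is consistent with every test.

g4 stuck-at-1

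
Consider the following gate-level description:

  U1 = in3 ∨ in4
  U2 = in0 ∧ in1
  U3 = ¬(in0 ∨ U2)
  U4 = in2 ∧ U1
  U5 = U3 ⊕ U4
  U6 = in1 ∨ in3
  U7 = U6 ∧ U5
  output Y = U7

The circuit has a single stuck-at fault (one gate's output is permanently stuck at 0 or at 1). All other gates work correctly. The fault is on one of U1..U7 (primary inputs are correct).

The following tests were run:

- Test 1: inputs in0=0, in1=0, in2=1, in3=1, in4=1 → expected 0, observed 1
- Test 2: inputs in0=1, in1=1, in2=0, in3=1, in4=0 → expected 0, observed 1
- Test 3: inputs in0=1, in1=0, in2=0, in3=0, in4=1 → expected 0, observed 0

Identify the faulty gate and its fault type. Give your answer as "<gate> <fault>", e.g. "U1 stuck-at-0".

Fault-free values for test 1 (in0=0, in1=0, in2=1, in3=1, in4=1): U1=1, U2=0, U3=1, U4=1, U5=0, U6=1, U7=0, giving Y=0. Observed 1.
Test 1: faults giving observed 1 are {U1 stuck-at-0, U2 stuck-at-1, U3 stuck-at-0, U4 stuck-at-0, U5 stuck-at-1, U7 stuck-at-1}.
Test 2 (in0=1, in1=1, in2=0, in3=1, in4=0): fault-free U1=1, U2=1, U3=0, U4=0, U5=0, U6=1, U7=0 → 0; observed 1. Eliminates U1 stuck-at-0, U2 stuck-at-1, U3 stuck-at-0, U4 stuck-at-0.
Test 3 (in0=1, in1=0, in2=0, in3=0, in4=1): fault-free U1=1, U2=0, U3=0, U4=0, U5=0, U6=0, U7=0 → 0; observed 0. Eliminates U7 stuck-at-1.
Only U5 stuck-at-1 is consistent with every test.

U5 stuck-at-1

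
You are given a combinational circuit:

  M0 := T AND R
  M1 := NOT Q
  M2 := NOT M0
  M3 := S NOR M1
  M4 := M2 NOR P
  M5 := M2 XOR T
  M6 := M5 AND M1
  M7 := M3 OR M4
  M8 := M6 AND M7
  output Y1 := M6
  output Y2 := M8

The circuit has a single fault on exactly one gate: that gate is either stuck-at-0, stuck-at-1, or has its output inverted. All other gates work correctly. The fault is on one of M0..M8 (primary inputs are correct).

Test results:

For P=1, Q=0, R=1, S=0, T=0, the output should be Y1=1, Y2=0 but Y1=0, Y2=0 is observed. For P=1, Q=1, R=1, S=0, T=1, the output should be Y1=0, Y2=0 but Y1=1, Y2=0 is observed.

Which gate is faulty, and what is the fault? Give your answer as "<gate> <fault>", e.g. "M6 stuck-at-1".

Fault-free values for test 1 (P=1, Q=0, R=1, S=0, T=0): M0=0, M1=1, M2=1, M3=0, M4=0, M5=1, M6=1, M7=0, M8=0, giving Y1=1, Y2=0. Observed Y1=0, Y2=0.
Test 1: faults giving observed Y1=0, Y2=0 are {M0 stuck-at-1, M0 inverted output, M1 stuck-at-0, M1 inverted output, M2 stuck-at-0, M2 inverted output, M5 stuck-at-0, M5 inverted output, M6 stuck-at-0, M6 inverted output}.
Test 2 (P=1, Q=1, R=1, S=0, T=1): fault-free M0=1, M1=0, M2=0, M3=1, M4=0, M5=1, M6=0, M7=1, M8=0 → Y1=0, Y2=0; observed Y1=1, Y2=0. Eliminates M0 stuck-at-1, M0 inverted output, M1 stuck-at-0, M2 stuck-at-0, M2 inverted output, M5 stuck-at-0, M5 inverted output, M6 stuck-at-0, M6 inverted output.
Only M1 inverted output is consistent with every test.

M1 inverted output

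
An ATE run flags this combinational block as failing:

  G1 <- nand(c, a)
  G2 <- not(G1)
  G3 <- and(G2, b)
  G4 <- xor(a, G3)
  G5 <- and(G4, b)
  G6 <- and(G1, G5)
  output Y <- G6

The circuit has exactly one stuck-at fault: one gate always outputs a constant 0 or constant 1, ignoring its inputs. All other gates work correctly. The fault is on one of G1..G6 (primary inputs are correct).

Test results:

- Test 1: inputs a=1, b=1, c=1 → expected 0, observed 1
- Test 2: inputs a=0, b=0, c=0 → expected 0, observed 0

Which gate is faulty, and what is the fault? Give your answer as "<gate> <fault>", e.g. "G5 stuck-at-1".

G1 stuck-at-1

Fault-free values for test 1 (a=1, b=1, c=1): G1=0, G2=1, G3=1, G4=0, G5=0, G6=0, giving Y=0. Observed 1.
Test 1: faults giving observed 1 are {G1 stuck-at-1, G6 stuck-at-1}.
Test 2 (a=0, b=0, c=0): fault-free G1=1, G2=0, G3=0, G4=0, G5=0, G6=0 → 0; observed 0. Eliminates G6 stuck-at-1.
Only G1 stuck-at-1 is consistent with every test.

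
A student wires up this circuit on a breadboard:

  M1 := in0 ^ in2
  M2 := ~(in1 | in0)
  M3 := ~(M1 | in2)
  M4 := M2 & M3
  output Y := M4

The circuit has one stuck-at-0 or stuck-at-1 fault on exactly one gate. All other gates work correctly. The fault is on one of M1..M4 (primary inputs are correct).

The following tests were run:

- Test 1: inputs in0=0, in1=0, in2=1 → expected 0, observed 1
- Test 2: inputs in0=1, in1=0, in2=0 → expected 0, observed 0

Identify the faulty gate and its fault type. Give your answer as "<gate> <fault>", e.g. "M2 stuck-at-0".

Fault-free values for test 1 (in0=0, in1=0, in2=1): M1=1, M2=1, M3=0, M4=0, giving Y=0. Observed 1.
Test 1: faults giving observed 1 are {M3 stuck-at-1, M4 stuck-at-1}.
Test 2 (in0=1, in1=0, in2=0): fault-free M1=1, M2=0, M3=0, M4=0 → 0; observed 0. Eliminates M4 stuck-at-1.
Only M3 stuck-at-1 is consistent with every test.

M3 stuck-at-1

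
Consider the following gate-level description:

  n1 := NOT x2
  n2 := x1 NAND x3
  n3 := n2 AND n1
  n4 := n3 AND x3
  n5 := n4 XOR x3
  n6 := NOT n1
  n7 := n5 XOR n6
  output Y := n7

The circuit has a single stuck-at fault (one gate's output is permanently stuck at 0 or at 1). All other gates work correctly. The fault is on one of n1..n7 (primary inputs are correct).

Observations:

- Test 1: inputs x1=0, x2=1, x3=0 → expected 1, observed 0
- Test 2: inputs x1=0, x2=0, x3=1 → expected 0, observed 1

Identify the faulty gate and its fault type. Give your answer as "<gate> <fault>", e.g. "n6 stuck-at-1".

Fault-free values for test 1 (x1=0, x2=1, x3=0): n1=0, n2=1, n3=0, n4=0, n5=0, n6=1, n7=1, giving Y=1. Observed 0.
Test 1: faults giving observed 0 are {n1 stuck-at-1, n4 stuck-at-1, n5 stuck-at-1, n6 stuck-at-0, n7 stuck-at-0}.
Test 2 (x1=0, x2=0, x3=1): fault-free n1=1, n2=1, n3=1, n4=1, n5=0, n6=0, n7=0 → 0; observed 1. Eliminates n1 stuck-at-1, n4 stuck-at-1, n6 stuck-at-0, n7 stuck-at-0.
Only n5 stuck-at-1 is consistent with every test.

n5 stuck-at-1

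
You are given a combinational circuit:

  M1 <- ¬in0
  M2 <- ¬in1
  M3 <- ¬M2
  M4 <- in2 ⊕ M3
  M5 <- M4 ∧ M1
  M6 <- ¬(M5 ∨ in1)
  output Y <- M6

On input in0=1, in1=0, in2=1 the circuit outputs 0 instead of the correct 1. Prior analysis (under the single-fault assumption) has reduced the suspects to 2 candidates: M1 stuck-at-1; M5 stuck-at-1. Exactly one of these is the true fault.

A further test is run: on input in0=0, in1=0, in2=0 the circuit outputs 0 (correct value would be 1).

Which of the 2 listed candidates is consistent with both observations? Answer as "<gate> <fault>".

Evaluate each candidate on input in0=0, in1=0, in2=0:
  M1 stuck-at-1: M1=1 [stuck-at-1], M2=1, M3=0, M4=0, M5=0, M6=1 → 1 — eliminated
  M5 stuck-at-1: M1=1, M2=1, M3=0, M4=0, M5=1 [stuck-at-1], M6=0 → 0 — matches
Only M5 stuck-at-1 reproduces the observed 0.

M5 stuck-at-1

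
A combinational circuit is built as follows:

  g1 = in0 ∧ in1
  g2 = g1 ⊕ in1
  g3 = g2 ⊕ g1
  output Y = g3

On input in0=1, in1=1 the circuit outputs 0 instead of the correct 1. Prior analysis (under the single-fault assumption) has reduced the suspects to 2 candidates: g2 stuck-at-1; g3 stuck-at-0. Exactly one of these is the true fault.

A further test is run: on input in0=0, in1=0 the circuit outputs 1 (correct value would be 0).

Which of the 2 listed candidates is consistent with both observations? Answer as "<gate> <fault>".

Evaluate each candidate on input in0=0, in1=0:
  g2 stuck-at-1: g1=0, g2=1 [stuck-at-1], g3=1 → 1 — matches
  g3 stuck-at-0: g1=0, g2=0, g3=0 [stuck-at-0] → 0 — eliminated
Only g2 stuck-at-1 reproduces the observed 1.

g2 stuck-at-1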